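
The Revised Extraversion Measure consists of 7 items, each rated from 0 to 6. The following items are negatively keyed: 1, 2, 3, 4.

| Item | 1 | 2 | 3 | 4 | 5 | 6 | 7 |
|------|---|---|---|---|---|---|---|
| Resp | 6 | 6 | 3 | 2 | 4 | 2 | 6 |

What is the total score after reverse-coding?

19

Raw sum = 29. Negatively keyed items: 1, 2, 3, 4; their raw sum = 17.
Each reversal replaces raw with 6 − raw, changing the total by 6 − 2·raw per item.
Total = 29 + 4·6 − 2·17 = 29 + 24 − 34 = 19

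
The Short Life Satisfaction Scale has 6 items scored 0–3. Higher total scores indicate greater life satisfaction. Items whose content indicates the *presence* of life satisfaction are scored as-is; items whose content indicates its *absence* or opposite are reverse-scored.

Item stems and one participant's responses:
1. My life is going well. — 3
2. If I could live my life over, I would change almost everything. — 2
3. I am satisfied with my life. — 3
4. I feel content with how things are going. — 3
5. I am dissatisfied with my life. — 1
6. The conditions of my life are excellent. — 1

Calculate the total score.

13

Items 2, 5 describe the absence/opposite of life satisfaction → reverse-score.
on a 0–3 scale, reversed = 3 − raw.
  item 1: 3
  item 2: 3 − 2 = 1
  item 3: 3
  item 4: 3
  item 5: 3 − 1 = 2
  item 6: 1
Total = 3 + 1 + 3 + 3 + 2 + 1 = 13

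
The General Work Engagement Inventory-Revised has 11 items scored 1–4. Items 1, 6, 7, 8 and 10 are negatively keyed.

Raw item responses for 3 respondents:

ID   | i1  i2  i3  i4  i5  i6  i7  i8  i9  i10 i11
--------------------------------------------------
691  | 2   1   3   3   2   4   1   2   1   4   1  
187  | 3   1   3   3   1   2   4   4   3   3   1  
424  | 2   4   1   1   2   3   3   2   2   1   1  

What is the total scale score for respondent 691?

23

Respondent 691 raw: 2, 1, 3, 3, 2, 4, 1, 2, 1, 4, 1.
Reverse-coded (reverse-coded value = 5 − response):
  item 1: 5 − 2 = 3
  item 2: 1
  item 3: 3
  item 4: 3
  item 5: 2
  item 6: 5 − 4 = 1
  item 7: 5 − 1 = 4
  item 8: 5 − 2 = 3
  item 9: 1
  item 10: 5 − 4 = 1
  item 11: 1
Sum = 3 + 1 + 3 + 3 + 2 + 1 + 4 + 3 + 1 + 1 + 1 = 23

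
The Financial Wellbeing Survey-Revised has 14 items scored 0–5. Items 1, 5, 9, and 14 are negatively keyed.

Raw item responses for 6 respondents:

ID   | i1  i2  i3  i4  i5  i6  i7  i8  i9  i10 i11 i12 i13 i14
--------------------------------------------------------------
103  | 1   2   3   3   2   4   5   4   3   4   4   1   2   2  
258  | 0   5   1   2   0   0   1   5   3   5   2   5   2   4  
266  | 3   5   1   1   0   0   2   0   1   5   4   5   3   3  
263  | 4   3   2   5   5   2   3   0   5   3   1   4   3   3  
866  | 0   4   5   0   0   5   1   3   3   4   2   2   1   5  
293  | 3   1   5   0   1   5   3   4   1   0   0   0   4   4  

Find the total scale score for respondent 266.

39

Respondent 266 raw: 3, 5, 1, 1, 0, 0, 2, 0, 1, 5, 4, 5, 3, 3.
Reverse-coded (on a 0–5 scale, reversed = 5 − raw):
  item 1: 5 − 3 = 2
  item 2: 5
  item 3: 1
  item 4: 1
  item 5: 5 − 0 = 5
  item 6: 0
  item 7: 2
  item 8: 0
  item 9: 5 − 1 = 4
  item 10: 5
  item 11: 4
  item 12: 5
  item 13: 3
  item 14: 5 − 3 = 2
Sum = 2 + 5 + 1 + 1 + 5 + 0 + 2 + 0 + 4 + 5 + 4 + 5 + 3 + 2 = 39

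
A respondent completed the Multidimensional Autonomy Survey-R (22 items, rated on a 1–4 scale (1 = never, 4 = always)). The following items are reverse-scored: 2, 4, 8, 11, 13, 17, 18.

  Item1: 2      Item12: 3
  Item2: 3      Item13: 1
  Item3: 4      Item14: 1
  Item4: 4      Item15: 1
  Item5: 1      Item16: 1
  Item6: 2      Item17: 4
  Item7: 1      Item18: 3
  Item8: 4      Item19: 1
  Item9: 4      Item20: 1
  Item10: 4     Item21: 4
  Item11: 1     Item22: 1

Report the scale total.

46

Reverse-coded items (reversed = (1+4) − raw = 5 − raw):
  item 2: 5 − 3 = 2
  item 4: 5 − 4 = 1
  item 8: 5 − 4 = 1
  item 11: 5 − 1 = 4
  item 13: 5 − 1 = 4
  item 17: 5 − 4 = 1
  item 18: 5 − 3 = 2
After reverse-coding: 2, 2, 4, 1, 1, 2, 1, 1, 4, 4, 4, 3, 4, 1, 1, 1, 1, 2, 1, 1, 4, 1
Total = 2 + 2 + 4 + 1 + 1 + 2 + 1 + 1 + 4 + 4 + 4 + 3 + 4 + 1 + 1 + 1 + 1 + 2 + 1 + 1 + 4 + 1 = 46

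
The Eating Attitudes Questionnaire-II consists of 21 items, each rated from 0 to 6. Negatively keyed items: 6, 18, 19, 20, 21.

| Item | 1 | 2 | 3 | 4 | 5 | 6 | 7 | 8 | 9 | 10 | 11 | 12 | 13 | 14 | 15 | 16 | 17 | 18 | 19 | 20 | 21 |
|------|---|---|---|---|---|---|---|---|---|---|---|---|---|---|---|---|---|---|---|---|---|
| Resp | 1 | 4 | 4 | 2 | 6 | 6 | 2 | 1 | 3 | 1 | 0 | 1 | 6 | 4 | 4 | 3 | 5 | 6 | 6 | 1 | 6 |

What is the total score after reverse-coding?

52

Raw sum = 72. Negatively keyed items: 6, 18, 19, 20, 21; their raw sum = 25.
Each reversal replaces raw with 6 − raw, changing the total by 6 − 2·raw per item.
Total = 72 + 5·6 − 2·25 = 72 + 30 − 50 = 52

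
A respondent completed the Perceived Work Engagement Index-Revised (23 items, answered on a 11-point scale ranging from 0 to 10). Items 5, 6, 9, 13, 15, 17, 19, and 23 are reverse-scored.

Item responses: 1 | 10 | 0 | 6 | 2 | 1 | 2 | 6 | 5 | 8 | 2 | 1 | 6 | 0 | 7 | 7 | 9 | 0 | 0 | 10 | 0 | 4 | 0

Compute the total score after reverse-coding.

Raw sum = 87. Reverse-scored items: 5, 6, 9, 13, 15, 17, 19, 23; their raw sum = 30.
Each reversal replaces raw with 10 − raw, changing the total by 10 − 2·raw per item.
Total = 87 + 8·10 − 2·30 = 87 + 80 − 60 = 107

107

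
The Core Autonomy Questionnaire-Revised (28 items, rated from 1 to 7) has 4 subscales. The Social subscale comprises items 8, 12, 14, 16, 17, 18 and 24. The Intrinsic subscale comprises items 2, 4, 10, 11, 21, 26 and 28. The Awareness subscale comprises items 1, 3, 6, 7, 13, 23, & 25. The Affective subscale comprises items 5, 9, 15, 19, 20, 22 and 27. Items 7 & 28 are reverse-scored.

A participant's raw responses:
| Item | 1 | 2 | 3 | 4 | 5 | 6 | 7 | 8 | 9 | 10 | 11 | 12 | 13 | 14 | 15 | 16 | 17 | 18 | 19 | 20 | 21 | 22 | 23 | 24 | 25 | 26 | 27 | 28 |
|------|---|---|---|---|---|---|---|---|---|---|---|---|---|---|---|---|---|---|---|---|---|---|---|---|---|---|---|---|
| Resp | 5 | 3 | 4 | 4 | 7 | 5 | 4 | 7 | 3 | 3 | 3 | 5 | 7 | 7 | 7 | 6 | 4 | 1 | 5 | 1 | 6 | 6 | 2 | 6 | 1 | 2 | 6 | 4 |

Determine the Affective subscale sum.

35

Affective items: 5, 9, 15, 19, 20, 22, 27.
  item 5: 7
  item 9: 3
  item 15: 7
  item 19: 5
  item 20: 1
  item 22: 6
  item 27: 6
Sum = 7 + 3 + 7 + 5 + 1 + 6 + 6 = 35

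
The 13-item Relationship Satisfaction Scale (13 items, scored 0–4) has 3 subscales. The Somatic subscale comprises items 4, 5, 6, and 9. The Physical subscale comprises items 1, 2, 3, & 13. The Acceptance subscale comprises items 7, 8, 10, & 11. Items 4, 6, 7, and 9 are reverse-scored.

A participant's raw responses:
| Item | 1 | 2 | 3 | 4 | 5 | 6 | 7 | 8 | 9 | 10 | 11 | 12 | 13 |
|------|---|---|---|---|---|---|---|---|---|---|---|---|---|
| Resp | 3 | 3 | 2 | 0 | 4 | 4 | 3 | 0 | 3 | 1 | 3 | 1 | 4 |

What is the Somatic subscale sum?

Somatic items: 4, 5, 6, 9.
Of these, items 4, 6, & 9 are reverse-scored; reversed = (0+4) − raw = 4 − raw.
  item 4: 4 − 0 = 4
  item 5: 4
  item 6: 4 − 4 = 0
  item 9: 4 − 3 = 1
Sum = 4 + 4 + 0 + 1 = 9

9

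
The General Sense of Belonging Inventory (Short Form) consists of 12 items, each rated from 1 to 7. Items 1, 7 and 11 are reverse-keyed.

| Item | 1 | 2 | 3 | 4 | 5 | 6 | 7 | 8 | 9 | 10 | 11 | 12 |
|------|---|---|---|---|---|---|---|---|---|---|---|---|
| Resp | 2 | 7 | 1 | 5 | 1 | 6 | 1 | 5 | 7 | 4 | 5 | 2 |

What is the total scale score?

Reversing items 1, 7, & 11 with 8 − raw:
Total = (8−2) + 7 + 1 + 5 + 1 + 6 + (8−1) + 5 + 7 + 4 + (8−5) + 2
      = 6 + 7 + 1 + 5 + 1 + 6 + 7 + 5 + 7 + 4 + 3 + 2 = 54

54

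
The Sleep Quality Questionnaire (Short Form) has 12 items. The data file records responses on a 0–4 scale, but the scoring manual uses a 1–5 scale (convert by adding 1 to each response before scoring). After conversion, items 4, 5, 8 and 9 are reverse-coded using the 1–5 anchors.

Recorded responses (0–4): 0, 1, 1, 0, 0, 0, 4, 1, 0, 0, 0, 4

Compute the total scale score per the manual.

37

Convert to 1–5: 1, 2, 2, 1, 1, 1, 5, 2, 1, 1, 1, 5
Reverse-coded (reversed = (1+5) − raw = 6 − raw):
  item 4: 6 − 1 = 5
  item 5: 6 − 1 = 5
  item 8: 6 − 2 = 4
  item 9: 6 − 1 = 5
Scored: 1, 2, 2, 5, 5, 1, 5, 4, 5, 1, 1, 5
Total = 37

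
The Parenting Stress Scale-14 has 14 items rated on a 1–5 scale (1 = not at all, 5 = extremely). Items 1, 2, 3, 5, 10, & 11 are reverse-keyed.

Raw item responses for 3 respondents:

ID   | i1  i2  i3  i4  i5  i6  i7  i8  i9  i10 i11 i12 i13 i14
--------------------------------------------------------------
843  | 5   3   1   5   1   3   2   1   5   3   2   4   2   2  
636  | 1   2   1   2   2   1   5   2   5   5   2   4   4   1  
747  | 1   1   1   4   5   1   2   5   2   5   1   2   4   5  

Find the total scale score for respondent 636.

Respondent 636 raw: 1, 2, 1, 2, 2, 1, 5, 2, 5, 5, 2, 4, 4, 1.
Reverse-coded (reverse-coded value = 6 − response):
  item 1: 6 − 1 = 5
  item 2: 6 − 2 = 4
  item 3: 6 − 1 = 5
  item 4: 2
  item 5: 6 − 2 = 4
  item 6: 1
  item 7: 5
  item 8: 2
  item 9: 5
  item 10: 6 − 5 = 1
  item 11: 6 − 2 = 4
  item 12: 4
  item 13: 4
  item 14: 1
Sum = 5 + 4 + 5 + 2 + 4 + 1 + 5 + 2 + 5 + 1 + 4 + 4 + 4 + 1 = 47

47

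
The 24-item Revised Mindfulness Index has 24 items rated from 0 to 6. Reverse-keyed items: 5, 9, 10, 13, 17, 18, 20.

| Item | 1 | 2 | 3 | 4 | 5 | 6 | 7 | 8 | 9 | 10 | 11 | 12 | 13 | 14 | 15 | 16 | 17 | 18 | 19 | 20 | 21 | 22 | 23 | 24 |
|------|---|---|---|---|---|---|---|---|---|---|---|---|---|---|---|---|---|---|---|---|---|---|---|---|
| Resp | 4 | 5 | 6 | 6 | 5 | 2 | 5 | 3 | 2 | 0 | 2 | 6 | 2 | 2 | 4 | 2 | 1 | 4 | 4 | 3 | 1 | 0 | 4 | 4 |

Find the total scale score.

Raw sum = 77. Reverse-keyed items: 5, 9, 10, 13, 17, 18, 20; their raw sum = 17.
Each reversal replaces raw with 6 − raw, changing the total by 6 − 2·raw per item.
Total = 77 + 7·6 − 2·17 = 77 + 42 − 34 = 85

85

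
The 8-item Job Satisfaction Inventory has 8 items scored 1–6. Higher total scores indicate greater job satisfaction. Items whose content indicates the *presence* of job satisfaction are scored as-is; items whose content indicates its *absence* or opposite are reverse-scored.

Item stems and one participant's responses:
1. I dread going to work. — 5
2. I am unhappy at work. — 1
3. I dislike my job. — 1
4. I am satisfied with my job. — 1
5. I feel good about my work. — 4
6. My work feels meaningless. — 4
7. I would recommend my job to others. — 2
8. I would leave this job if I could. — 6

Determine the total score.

25

Items 1, 2, 3, 6, 8 describe the absence/opposite of job satisfaction → reverse-score.
on a 1–6 scale, reversed = 7 − raw.
  item 1: 7 − 5 = 2
  item 2: 7 − 1 = 6
  item 3: 7 − 1 = 6
  item 4: 1
  item 5: 4
  item 6: 7 − 4 = 3
  item 7: 2
  item 8: 7 − 6 = 1
Total = 2 + 6 + 6 + 1 + 4 + 3 + 2 + 1 = 25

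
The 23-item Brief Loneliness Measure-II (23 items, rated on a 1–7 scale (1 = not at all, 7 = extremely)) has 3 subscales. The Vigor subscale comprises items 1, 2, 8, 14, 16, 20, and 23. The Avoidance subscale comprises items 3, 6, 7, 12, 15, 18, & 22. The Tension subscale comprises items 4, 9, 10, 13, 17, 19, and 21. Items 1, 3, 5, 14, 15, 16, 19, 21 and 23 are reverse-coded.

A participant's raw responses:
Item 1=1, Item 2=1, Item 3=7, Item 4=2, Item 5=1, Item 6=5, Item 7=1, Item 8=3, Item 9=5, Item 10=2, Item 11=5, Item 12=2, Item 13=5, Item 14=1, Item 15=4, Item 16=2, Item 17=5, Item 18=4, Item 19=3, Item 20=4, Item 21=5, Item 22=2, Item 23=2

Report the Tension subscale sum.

Tension items: 4, 9, 10, 13, 17, 19, 21.
Of these, items 19 & 21 are reverse-coded; reversed = (1+7) − raw = 8 − raw.
  item 4: 2
  item 9: 5
  item 10: 2
  item 13: 5
  item 17: 5
  item 19: 8 − 3 = 5
  item 21: 8 − 5 = 3
Sum = 2 + 5 + 2 + 5 + 5 + 5 + 3 = 27

27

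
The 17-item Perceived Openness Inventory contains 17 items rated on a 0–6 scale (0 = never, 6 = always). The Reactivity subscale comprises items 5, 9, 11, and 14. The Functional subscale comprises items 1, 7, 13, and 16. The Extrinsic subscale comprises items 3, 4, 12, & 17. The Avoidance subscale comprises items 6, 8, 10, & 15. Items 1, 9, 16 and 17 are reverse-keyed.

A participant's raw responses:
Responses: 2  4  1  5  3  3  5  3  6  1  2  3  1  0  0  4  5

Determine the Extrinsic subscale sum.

Extrinsic items: 3, 4, 12, 17.
Of these, item 17 is reverse-keyed; on a 0–6 scale, reversed = 6 − raw.
  item 3: 1
  item 4: 5
  item 12: 3
  item 17: 6 − 5 = 1
Sum = 1 + 5 + 3 + 1 = 10

10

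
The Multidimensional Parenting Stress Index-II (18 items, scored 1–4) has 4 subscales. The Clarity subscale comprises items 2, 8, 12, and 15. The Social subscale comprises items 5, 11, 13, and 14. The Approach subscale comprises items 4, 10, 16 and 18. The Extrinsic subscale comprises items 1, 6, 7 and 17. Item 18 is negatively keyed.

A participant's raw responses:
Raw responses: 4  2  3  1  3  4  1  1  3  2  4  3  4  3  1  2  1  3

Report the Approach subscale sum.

7

Approach items: 4, 10, 16, 18.
Of these, item 18 is negatively keyed; reverse-coded value = 5 − response.
  item 4: 1
  item 10: 2
  item 16: 2
  item 18: 5 − 3 = 2
Sum = 1 + 2 + 2 + 2 = 7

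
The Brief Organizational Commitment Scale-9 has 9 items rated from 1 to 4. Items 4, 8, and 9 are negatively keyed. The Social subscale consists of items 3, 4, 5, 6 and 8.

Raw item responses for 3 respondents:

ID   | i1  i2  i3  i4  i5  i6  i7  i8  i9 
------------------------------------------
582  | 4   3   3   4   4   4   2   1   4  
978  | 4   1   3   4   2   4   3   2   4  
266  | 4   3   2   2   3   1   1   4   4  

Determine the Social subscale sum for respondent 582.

16

Respondent 582 raw: 4, 3, 3, 4, 4, 4, 2, 1, 4.
Social items: 3, 4, 5, 6, 8.
Reverse-coded (on a 1–4 scale, reversed = 5 − raw):
  item 3: 3
  item 4: 5 − 4 = 1
  item 5: 4
  item 6: 4
  item 8: 5 − 1 = 4
Sum = 3 + 1 + 4 + 4 + 4 = 16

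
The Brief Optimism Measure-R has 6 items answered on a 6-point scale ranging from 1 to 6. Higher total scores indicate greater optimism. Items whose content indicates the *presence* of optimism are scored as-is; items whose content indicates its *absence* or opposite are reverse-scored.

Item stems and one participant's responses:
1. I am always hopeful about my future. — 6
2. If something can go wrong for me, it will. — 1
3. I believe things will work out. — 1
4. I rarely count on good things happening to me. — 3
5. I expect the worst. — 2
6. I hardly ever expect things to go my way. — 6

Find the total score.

Items 2, 4, 5, 6 describe the absence/opposite of optimism → reverse-score.
reversed = (1+6) − raw = 7 − raw.
  item 1: 6
  item 2: 7 − 1 = 6
  item 3: 1
  item 4: 7 − 3 = 4
  item 5: 7 − 2 = 5
  item 6: 7 − 6 = 1
Total = 6 + 6 + 1 + 4 + 5 + 1 = 23

23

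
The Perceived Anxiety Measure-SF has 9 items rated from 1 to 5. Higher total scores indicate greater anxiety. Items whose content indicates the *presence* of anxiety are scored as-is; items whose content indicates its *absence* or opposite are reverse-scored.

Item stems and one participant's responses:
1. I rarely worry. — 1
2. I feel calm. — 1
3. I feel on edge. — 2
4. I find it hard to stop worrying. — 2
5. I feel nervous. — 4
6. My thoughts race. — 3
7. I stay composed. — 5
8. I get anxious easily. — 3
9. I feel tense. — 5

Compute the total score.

Items 1, 2, 7 describe the absence/opposite of anxiety → reverse-score.
reversed = (1+5) − raw = 6 − raw.
  item 1: 6 − 1 = 5
  item 2: 6 − 1 = 5
  item 3: 2
  item 4: 2
  item 5: 4
  item 6: 3
  item 7: 6 − 5 = 1
  item 8: 3
  item 9: 5
Total = 5 + 5 + 2 + 2 + 4 + 3 + 1 + 3 + 5 = 30

30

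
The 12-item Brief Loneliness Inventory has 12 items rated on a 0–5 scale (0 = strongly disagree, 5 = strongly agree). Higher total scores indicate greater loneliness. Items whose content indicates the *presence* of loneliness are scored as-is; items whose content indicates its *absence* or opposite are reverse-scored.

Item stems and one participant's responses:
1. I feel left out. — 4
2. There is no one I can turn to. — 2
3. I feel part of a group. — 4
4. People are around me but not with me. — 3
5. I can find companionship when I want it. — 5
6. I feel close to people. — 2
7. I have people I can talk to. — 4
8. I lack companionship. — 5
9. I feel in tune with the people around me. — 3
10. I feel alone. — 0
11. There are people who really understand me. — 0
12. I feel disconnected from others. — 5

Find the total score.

Items 3, 5, 6, 7, 9, 11 describe the absence/opposite of loneliness → reverse-score.
on a 0–5 scale, reversed = 5 − raw.
  item 1: 4
  item 2: 2
  item 3: 5 − 4 = 1
  item 4: 3
  item 5: 5 − 5 = 0
  item 6: 5 − 2 = 3
  item 7: 5 − 4 = 1
  item 8: 5
  item 9: 5 − 3 = 2
  item 10: 0
  item 11: 5 − 0 = 5
  item 12: 5
Total = 4 + 2 + 1 + 3 + 0 + 3 + 1 + 5 + 2 + 0 + 5 + 5 = 31

31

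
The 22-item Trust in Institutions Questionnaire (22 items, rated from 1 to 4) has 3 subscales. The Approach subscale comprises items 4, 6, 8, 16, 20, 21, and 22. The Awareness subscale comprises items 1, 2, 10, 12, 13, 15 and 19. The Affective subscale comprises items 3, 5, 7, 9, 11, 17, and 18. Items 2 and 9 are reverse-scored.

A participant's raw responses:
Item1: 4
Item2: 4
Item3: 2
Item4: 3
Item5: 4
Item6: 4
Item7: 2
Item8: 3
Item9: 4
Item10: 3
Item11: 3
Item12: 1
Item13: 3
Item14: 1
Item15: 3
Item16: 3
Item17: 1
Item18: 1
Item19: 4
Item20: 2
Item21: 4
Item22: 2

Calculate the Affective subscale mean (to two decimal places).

2.00

Affective items: 3, 5, 7, 9, 11, 17, 18.
Of these, item 9 is reverse-scored; reverse-coded value = 5 − response.
  item 3: 2
  item 5: 4
  item 7: 2
  item 9: 5 − 4 = 1
  item 11: 3
  item 17: 1
  item 18: 1
Sum = 2 + 4 + 2 + 1 + 3 + 1 + 1 = 14
Mean = 14 / 7 = 2.00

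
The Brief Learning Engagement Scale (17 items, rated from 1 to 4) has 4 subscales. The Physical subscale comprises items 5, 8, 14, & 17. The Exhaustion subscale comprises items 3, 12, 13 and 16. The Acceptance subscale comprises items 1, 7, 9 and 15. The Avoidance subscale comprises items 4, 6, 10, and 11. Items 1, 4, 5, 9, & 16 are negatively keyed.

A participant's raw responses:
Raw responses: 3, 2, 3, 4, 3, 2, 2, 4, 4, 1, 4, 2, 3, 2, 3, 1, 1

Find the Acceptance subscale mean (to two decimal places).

2.00

Acceptance items: 1, 7, 9, 15.
Of these, items 1 and 9 are negatively keyed; reverse-coded value = 5 − response.
  item 1: 5 − 3 = 2
  item 7: 2
  item 9: 5 − 4 = 1
  item 15: 3
Sum = 2 + 2 + 1 + 3 = 8
Mean = 8 / 4 = 2.00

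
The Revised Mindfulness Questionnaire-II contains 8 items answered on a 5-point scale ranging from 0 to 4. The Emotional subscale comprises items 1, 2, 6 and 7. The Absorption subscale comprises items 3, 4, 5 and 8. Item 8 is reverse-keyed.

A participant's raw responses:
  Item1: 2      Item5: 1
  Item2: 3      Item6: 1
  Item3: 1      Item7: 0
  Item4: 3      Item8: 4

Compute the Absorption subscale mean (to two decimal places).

1.25

Absorption items: 3, 4, 5, 8.
Of these, item 8 is reverse-keyed; reversed = (0+4) − raw = 4 − raw.
  item 3: 1
  item 4: 3
  item 5: 1
  item 8: 4 − 4 = 0
Sum = 1 + 3 + 1 + 0 = 5
Mean = 5 / 4 = 1.25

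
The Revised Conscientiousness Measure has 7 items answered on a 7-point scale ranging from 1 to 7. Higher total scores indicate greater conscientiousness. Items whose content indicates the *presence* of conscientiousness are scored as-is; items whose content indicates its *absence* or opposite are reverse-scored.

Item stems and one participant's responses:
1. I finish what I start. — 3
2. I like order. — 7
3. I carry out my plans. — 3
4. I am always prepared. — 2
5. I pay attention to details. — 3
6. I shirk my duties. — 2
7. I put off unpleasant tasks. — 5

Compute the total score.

Items 6, 7 describe the absence/opposite of conscientiousness → reverse-score.
reversed = (1+7) − raw = 8 − raw.
  item 1: 3
  item 2: 7
  item 3: 3
  item 4: 2
  item 5: 3
  item 6: 8 − 2 = 6
  item 7: 8 − 5 = 3
Total = 3 + 7 + 3 + 2 + 3 + 6 + 3 = 27

27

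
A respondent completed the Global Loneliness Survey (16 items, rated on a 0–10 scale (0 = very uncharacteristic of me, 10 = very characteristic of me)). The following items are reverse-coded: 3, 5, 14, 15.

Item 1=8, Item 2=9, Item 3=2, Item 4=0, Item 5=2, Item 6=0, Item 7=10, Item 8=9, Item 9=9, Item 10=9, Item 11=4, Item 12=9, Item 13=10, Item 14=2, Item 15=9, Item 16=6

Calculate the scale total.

Apply reverse scoring (on a 0–10 scale, reversed = 10 − raw):
  item 3: 10 − 2 = 8
  item 5: 10 − 2 = 8
  item 14: 10 − 2 = 8
  item 15: 10 − 9 = 1
Scored responses: 8, 9, 8, 0, 8, 0, 10, 9, 9, 9, 4, 9, 10, 8, 1, 6
Total = 8 + 9 + 8 + 0 + 8 + 0 + 10 + 9 + 9 + 9 + 4 + 9 + 10 + 8 + 1 + 6 = 108

108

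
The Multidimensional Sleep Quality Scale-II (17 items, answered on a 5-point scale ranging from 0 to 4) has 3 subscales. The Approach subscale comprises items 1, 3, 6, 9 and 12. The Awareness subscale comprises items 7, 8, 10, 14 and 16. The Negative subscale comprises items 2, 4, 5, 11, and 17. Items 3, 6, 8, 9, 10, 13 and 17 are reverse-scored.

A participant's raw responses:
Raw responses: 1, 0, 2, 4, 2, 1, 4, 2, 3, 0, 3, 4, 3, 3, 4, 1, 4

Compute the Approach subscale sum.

Approach items: 1, 3, 6, 9, 12.
Of these, items 3, 6 and 9 are reverse-scored; reverse-coded value = 4 − response.
  item 1: 1
  item 3: 4 − 2 = 2
  item 6: 4 − 1 = 3
  item 9: 4 − 3 = 1
  item 12: 4
Sum = 1 + 2 + 3 + 1 + 4 = 11

11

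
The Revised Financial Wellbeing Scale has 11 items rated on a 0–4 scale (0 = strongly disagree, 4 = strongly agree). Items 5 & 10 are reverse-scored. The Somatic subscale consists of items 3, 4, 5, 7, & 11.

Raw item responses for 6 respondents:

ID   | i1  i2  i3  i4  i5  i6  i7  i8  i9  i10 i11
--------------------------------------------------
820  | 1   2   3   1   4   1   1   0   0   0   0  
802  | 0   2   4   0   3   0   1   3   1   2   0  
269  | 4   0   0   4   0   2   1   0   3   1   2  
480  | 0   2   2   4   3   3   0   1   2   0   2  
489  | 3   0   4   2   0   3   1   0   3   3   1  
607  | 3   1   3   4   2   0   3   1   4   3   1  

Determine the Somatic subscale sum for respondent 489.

Respondent 489 raw: 3, 0, 4, 2, 0, 3, 1, 0, 3, 3, 1.
Somatic items: 3, 4, 5, 7, 11.
Reverse-coded (reversed = (0+4) − raw = 4 − raw):
  item 3: 4
  item 4: 2
  item 5: 4 − 0 = 4
  item 7: 1
  item 11: 1
Sum = 4 + 2 + 4 + 1 + 1 = 12

12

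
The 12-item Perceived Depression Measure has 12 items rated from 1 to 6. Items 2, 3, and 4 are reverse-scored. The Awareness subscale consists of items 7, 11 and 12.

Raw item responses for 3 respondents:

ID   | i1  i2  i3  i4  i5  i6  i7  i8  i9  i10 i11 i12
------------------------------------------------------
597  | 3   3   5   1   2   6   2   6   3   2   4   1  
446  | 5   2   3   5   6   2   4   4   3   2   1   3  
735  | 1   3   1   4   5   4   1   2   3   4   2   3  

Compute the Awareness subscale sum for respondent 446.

Respondent 446 raw: 5, 2, 3, 5, 6, 2, 4, 4, 3, 2, 1, 3.
Awareness items: 7, 11, 12.
Reverse-coded (reverse-coded value = 7 − response):
  item 7: 4
  item 11: 1
  item 12: 3
Sum = 4 + 1 + 3 = 8

8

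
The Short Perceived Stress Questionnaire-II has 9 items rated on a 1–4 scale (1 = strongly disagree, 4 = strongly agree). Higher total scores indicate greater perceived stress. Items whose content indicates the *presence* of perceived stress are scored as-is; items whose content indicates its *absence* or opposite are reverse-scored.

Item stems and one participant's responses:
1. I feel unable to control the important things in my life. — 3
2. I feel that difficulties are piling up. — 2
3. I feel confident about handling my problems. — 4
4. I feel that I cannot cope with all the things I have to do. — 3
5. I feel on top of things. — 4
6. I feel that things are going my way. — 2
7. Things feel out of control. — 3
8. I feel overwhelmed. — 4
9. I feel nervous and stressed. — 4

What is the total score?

24

Items 3, 5, 6 describe the absence/opposite of perceived stress → reverse-score.
reverse-coded value = 5 − response.
  item 1: 3
  item 2: 2
  item 3: 5 − 4 = 1
  item 4: 3
  item 5: 5 − 4 = 1
  item 6: 5 − 2 = 3
  item 7: 3
  item 8: 4
  item 9: 4
Total = 3 + 2 + 1 + 3 + 1 + 3 + 3 + 4 + 4 = 24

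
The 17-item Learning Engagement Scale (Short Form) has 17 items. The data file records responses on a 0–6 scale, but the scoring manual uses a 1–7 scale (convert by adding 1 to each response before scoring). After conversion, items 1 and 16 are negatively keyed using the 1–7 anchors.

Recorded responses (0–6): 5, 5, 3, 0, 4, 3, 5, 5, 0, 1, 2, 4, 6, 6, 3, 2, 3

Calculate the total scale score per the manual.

Convert to 1–7: 6, 6, 4, 1, 5, 4, 6, 6, 1, 2, 3, 5, 7, 7, 4, 3, 4
Reverse-coded (on a 1–7 scale, reversed = 8 − raw):
  item 1: 8 − 6 = 2
  item 16: 8 − 3 = 5
Scored: 2, 6, 4, 1, 5, 4, 6, 6, 1, 2, 3, 5, 7, 7, 4, 5, 4
Total = 72

72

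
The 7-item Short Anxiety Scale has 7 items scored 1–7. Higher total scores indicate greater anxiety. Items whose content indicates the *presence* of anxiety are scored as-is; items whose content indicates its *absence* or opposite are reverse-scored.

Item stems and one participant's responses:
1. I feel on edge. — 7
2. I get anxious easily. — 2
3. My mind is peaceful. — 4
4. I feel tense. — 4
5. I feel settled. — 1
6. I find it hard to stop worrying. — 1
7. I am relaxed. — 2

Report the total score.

31

Items 3, 5, 7 describe the absence/opposite of anxiety → reverse-score.
reversed = (1+7) − raw = 8 − raw.
  item 1: 7
  item 2: 2
  item 3: 8 − 4 = 4
  item 4: 4
  item 5: 8 − 1 = 7
  item 6: 1
  item 7: 8 − 2 = 6
Total = 7 + 2 + 4 + 4 + 7 + 1 + 6 = 31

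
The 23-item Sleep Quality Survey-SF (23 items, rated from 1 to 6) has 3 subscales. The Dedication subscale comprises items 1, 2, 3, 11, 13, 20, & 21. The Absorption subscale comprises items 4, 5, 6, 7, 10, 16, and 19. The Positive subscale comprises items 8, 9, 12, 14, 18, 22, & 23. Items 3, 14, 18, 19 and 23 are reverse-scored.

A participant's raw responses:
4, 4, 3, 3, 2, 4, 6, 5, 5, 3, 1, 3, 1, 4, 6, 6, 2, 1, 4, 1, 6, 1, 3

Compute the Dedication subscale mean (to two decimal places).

Dedication items: 1, 2, 3, 11, 13, 20, 21.
Of these, item 3 is reverse-scored; on a 1–6 scale, reversed = 7 − raw.
  item 1: 4
  item 2: 4
  item 3: 7 − 3 = 4
  item 11: 1
  item 13: 1
  item 20: 1
  item 21: 6
Sum = 4 + 4 + 4 + 1 + 1 + 1 + 6 = 21
Mean = 21 / 7 = 3.00

3.00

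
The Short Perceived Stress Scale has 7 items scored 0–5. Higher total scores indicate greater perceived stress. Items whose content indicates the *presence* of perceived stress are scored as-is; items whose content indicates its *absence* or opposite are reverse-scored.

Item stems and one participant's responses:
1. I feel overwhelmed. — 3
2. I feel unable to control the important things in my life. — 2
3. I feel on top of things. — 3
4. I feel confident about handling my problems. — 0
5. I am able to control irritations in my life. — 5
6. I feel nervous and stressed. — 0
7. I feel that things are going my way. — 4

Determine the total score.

Items 3, 4, 5, 7 describe the absence/opposite of perceived stress → reverse-score.
reverse-coded value = 5 − response.
  item 1: 3
  item 2: 2
  item 3: 5 − 3 = 2
  item 4: 5 − 0 = 5
  item 5: 5 − 5 = 0
  item 6: 0
  item 7: 5 − 4 = 1
Total = 3 + 2 + 2 + 5 + 0 + 0 + 1 = 13

13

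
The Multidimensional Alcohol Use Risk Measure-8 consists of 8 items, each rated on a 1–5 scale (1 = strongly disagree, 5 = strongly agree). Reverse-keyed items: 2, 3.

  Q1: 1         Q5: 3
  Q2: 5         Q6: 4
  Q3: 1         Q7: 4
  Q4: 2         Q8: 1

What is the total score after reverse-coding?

21

Apply reverse scoring (reverse-coded value = 6 − response):
  item 2: 6 − 5 = 1
  item 3: 6 − 1 = 5
After reverse-coding: 1, 1, 5, 2, 3, 4, 4, 1
Total = 1 + 1 + 5 + 2 + 3 + 4 + 4 + 1 = 21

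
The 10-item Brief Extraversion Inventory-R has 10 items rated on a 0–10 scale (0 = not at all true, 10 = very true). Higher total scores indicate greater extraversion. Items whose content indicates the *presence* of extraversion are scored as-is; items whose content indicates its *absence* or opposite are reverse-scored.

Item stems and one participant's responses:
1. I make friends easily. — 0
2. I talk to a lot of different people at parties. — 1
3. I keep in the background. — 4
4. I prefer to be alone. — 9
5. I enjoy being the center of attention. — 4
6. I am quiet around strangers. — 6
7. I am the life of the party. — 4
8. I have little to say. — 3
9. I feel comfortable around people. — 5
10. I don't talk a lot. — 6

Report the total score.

Items 3, 4, 6, 8, 10 describe the absence/opposite of extraversion → reverse-score.
on a 0–10 scale, reversed = 10 − raw.
  item 1: 0
  item 2: 1
  item 3: 10 − 4 = 6
  item 4: 10 − 9 = 1
  item 5: 4
  item 6: 10 − 6 = 4
  item 7: 4
  item 8: 10 − 3 = 7
  item 9: 5
  item 10: 10 − 6 = 4
Total = 0 + 1 + 6 + 1 + 4 + 4 + 4 + 7 + 5 + 4 = 36

36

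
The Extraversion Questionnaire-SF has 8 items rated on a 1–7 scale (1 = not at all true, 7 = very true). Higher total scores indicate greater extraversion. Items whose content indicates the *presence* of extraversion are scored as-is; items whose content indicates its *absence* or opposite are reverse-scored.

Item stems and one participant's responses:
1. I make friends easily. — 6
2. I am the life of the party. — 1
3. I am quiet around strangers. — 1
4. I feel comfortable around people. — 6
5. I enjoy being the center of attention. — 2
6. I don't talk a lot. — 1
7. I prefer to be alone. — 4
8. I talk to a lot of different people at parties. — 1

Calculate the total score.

Items 3, 6, 7 describe the absence/opposite of extraversion → reverse-score.
reversed = (1+7) − raw = 8 − raw.
  item 1: 6
  item 2: 1
  item 3: 8 − 1 = 7
  item 4: 6
  item 5: 2
  item 6: 8 − 1 = 7
  item 7: 8 − 4 = 4
  item 8: 1
Total = 6 + 1 + 7 + 6 + 2 + 7 + 4 + 1 = 34

34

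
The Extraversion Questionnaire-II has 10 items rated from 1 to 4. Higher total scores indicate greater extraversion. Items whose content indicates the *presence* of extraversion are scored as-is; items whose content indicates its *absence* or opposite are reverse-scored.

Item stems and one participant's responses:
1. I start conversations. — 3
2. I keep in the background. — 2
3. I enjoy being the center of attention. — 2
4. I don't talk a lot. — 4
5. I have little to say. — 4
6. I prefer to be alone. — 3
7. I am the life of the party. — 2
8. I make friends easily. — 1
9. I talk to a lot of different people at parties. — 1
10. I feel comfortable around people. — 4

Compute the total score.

Items 2, 4, 5, 6 describe the absence/opposite of extraversion → reverse-score.
on a 1–4 scale, reversed = 5 − raw.
  item 1: 3
  item 2: 5 − 2 = 3
  item 3: 2
  item 4: 5 − 4 = 1
  item 5: 5 − 4 = 1
  item 6: 5 − 3 = 2
  item 7: 2
  item 8: 1
  item 9: 1
  item 10: 4
Total = 3 + 3 + 2 + 1 + 1 + 2 + 2 + 1 + 1 + 4 = 20

20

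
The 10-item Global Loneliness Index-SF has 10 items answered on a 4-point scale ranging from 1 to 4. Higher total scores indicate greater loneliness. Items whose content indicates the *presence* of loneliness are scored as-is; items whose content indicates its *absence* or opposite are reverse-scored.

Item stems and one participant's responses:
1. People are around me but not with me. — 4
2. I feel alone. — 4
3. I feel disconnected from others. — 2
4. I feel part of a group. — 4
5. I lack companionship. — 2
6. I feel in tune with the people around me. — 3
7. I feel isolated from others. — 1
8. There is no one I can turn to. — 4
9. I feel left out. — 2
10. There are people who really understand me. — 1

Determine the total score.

26

Items 4, 6, 10 describe the absence/opposite of loneliness → reverse-score.
reversed = (1+4) − raw = 5 − raw.
  item 1: 4
  item 2: 4
  item 3: 2
  item 4: 5 − 4 = 1
  item 5: 2
  item 6: 5 − 3 = 2
  item 7: 1
  item 8: 4
  item 9: 2
  item 10: 5 − 1 = 4
Total = 4 + 4 + 2 + 1 + 2 + 2 + 1 + 4 + 2 + 4 = 26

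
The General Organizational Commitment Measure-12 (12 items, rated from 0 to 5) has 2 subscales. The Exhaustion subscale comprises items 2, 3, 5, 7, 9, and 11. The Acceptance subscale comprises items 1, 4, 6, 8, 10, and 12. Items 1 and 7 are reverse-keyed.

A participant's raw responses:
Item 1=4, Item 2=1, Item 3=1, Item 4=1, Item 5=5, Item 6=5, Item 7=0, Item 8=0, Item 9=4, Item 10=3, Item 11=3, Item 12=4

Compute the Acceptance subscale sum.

Acceptance items: 1, 4, 6, 8, 10, 12.
Of these, item 1 is reverse-keyed; on a 0–5 scale, reversed = 5 − raw.
  item 1: 5 − 4 = 1
  item 4: 1
  item 6: 5
  item 8: 0
  item 10: 3
  item 12: 4
Sum = 1 + 1 + 5 + 0 + 3 + 4 = 14

14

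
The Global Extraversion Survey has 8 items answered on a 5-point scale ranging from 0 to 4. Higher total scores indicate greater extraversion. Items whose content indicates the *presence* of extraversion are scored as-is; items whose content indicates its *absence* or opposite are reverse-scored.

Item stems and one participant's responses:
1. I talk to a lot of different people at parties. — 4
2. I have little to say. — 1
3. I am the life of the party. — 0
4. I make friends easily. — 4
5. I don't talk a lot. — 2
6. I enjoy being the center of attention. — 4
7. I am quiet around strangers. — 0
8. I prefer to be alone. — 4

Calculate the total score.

Items 2, 5, 7, 8 describe the absence/opposite of extraversion → reverse-score.
reversed = (0+4) − raw = 4 − raw.
  item 1: 4
  item 2: 4 − 1 = 3
  item 3: 0
  item 4: 4
  item 5: 4 − 2 = 2
  item 6: 4
  item 7: 4 − 0 = 4
  item 8: 4 − 4 = 0
Total = 4 + 3 + 0 + 4 + 2 + 4 + 4 + 0 = 21

21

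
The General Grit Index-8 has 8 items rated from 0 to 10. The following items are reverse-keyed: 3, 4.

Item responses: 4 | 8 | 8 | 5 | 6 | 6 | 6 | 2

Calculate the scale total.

39

Raw sum = 45. Reverse-keyed items: 3, 4; their raw sum = 13.
Each reversal replaces raw with 10 − raw, changing the total by 10 − 2·raw per item.
Total = 45 + 2·10 − 2·13 = 45 + 20 − 26 = 39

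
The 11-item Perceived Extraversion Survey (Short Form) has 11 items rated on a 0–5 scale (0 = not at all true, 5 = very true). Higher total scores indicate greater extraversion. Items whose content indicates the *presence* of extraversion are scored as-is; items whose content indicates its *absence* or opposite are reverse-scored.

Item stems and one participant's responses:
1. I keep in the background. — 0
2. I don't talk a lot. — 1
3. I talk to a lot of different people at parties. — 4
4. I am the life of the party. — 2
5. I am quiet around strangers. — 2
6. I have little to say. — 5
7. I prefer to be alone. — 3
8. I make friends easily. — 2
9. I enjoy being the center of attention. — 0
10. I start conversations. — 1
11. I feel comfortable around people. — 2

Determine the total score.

Items 1, 2, 5, 6, 7 describe the absence/opposite of extraversion → reverse-score.
on a 0–5 scale, reversed = 5 − raw.
  item 1: 5 − 0 = 5
  item 2: 5 − 1 = 4
  item 3: 4
  item 4: 2
  item 5: 5 − 2 = 3
  item 6: 5 − 5 = 0
  item 7: 5 − 3 = 2
  item 8: 2
  item 9: 0
  item 10: 1
  item 11: 2
Total = 5 + 4 + 4 + 2 + 3 + 0 + 2 + 2 + 0 + 1 + 2 = 25

25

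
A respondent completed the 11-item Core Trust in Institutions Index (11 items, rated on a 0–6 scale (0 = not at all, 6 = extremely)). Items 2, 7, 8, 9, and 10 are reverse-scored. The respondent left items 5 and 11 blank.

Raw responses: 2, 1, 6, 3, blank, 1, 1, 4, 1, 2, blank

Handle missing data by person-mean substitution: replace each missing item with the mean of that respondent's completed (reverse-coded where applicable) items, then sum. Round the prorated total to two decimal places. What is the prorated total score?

40.33

Reverse-coded (reverse-coded value = 6 − response):
  item 2: 6 − 1 = 5
  item 7: 6 − 1 = 5
  item 8: 6 − 4 = 2
  item 9: 6 − 1 = 5
  item 10: 6 − 2 = 4
Completed scored items (9 of 11): 2, 5, 6, 3, 1, 5, 2, 5, 4; sum = 33.
Person mean = 33 / 9 ≈ 3.6667
Prorated total = (33 / 9) × 11 = 40.33 (to 2 dp)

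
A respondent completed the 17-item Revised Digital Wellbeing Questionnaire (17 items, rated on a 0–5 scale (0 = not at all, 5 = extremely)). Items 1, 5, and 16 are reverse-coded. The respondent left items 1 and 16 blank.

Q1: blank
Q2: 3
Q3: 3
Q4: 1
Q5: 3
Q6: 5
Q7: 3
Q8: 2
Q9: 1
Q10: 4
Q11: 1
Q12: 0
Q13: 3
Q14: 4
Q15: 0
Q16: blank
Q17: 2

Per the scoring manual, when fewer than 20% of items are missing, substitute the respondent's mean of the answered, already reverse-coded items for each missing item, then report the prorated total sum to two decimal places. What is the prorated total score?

38.53

Reverse-coded (reversed = (0+5) − raw = 5 − raw):
  item 5: 5 − 3 = 2
Completed scored items (15 of 17): 3, 3, 1, 2, 5, 3, 2, 1, 4, 1, 0, 3, 4, 0, 2; sum = 34.
Person mean = 34 / 15 ≈ 2.2667
Prorated total = (34 / 15) × 17 = 38.53 (to 2 dp)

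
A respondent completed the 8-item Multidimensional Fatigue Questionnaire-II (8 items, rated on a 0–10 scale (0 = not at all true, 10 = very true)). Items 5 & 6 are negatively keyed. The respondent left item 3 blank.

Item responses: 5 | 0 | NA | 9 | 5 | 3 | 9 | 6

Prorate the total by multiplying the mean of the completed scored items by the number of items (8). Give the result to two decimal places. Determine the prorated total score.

46.86

Reverse-coded (reverse-coded value = 10 − response):
  item 5: 10 − 5 = 5
  item 6: 10 − 3 = 7
Completed scored items (7 of 8): 5, 0, 9, 5, 7, 9, 6; sum = 41.
Person mean = 41 / 7 ≈ 5.8571
Prorated total = (41 / 7) × 8 = 46.86 (to 2 dp)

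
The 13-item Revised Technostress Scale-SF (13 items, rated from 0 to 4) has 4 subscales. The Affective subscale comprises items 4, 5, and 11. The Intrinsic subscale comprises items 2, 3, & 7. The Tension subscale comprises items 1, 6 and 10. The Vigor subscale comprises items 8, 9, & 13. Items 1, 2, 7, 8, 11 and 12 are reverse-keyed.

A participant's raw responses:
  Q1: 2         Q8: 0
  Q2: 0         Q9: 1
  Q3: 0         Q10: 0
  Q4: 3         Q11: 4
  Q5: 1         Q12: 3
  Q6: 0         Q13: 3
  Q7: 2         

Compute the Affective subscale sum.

4

Affective items: 4, 5, 11.
Of these, item 11 is reverse-keyed; reverse-coded value = 4 − response.
  item 4: 3
  item 5: 1
  item 11: 4 − 4 = 0
Sum = 3 + 1 + 0 = 4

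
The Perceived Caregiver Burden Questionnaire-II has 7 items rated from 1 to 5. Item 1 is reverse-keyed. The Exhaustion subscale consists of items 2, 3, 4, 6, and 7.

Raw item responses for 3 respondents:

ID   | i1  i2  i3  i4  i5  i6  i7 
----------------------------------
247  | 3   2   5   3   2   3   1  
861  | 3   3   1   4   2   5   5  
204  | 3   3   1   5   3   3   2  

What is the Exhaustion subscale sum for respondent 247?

Respondent 247 raw: 3, 2, 5, 3, 2, 3, 1.
Exhaustion items: 2, 3, 4, 6, 7.
Reverse-coded (reverse-coded value = 6 − response):
  item 2: 2
  item 3: 5
  item 4: 3
  item 6: 3
  item 7: 1
Sum = 2 + 5 + 3 + 3 + 1 = 14

14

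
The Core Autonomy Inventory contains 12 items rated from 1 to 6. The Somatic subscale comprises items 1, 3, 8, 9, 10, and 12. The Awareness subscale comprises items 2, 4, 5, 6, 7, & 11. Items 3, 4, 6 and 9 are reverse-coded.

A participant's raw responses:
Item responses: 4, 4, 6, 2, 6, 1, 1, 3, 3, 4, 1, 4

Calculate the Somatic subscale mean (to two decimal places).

Somatic items: 1, 3, 8, 9, 10, 12.
Of these, items 3 and 9 are reverse-coded; on a 1–6 scale, reversed = 7 − raw.
  item 1: 4
  item 3: 7 − 6 = 1
  item 8: 3
  item 9: 7 − 3 = 4
  item 10: 4
  item 12: 4
Sum = 4 + 1 + 3 + 4 + 4 + 4 = 20
Mean = 20 / 6 = 3.33

3.33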